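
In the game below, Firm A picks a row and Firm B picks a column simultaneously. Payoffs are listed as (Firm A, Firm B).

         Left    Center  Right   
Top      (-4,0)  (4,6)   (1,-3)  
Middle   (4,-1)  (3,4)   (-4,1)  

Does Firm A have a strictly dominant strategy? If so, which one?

No strictly dominant strategy

A strategy is strictly dominant if it gives Firm A a strictly higher payoff than every other strategy, against every choice by the opponent.
Top is not dominant: against Left, Middle gives 4 > -4.
Middle is not dominant: against Center, Top gives 4 > 3.
No single strategy is best against every opponent action.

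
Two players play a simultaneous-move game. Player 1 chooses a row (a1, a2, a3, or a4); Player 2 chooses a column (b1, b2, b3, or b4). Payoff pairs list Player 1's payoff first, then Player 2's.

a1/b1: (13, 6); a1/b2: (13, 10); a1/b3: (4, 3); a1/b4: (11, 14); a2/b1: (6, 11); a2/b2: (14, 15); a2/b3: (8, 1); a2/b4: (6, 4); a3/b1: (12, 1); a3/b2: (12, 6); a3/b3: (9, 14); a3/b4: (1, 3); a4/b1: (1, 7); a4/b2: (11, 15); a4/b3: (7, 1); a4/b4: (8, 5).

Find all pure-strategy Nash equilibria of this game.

Find each player's best response to every opponent strategy; NE are the intersections.
Player 1's best responses — vs b1: a1 (payoff 13); vs b2: a2 (payoff 14); vs b3: a3 (payoff 9); vs b4: a1 (payoff 11).
Player 2's best responses — vs a1: b4 (payoff 14); vs a2: b2 (payoff 15); vs a3: b3 (payoff 14); vs a4: b2 (payoff 15).
Mutual best responses occur at (a1, b4), (a2, b2), and (a3, b3); at each, neither player gains by switching.

(a1, b4), (a2, b2), and (a3, b3)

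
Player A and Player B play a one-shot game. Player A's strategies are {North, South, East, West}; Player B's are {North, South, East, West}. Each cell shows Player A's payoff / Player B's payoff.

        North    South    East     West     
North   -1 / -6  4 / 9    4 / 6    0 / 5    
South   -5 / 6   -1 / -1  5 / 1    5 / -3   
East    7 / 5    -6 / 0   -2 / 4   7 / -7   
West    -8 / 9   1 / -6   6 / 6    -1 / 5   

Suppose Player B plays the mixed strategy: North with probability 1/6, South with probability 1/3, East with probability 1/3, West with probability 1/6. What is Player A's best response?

North

Player A's best reply maximizes expected payoff against the mix.
North: (1/6)·(-1) + (1/3)·4 + (1/3)·4 + (1/6)·0 = 5/2
South: (1/6)·(-5) + (1/3)·(-1) + (1/3)·5 + (1/6)·5 = 4/3
East: (1/6)·7 + (1/3)·(-6) + (1/3)·(-2) + (1/6)·7 = -1/3
West: (1/6)·(-8) + (1/3)·1 + (1/3)·6 + (1/6)·(-1) = 5/6
Highest expected payoff is 5/2, from North.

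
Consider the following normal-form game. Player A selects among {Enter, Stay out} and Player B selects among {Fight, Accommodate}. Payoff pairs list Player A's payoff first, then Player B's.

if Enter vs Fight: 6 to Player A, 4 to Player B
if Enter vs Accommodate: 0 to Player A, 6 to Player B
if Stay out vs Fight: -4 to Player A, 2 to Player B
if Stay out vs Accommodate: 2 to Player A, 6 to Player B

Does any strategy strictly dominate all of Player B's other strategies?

Accommodate

Check whether one of Player B's strategies beats all alternatives regardless of what the opponent does.
Accommodate strictly dominates: vs Enter: 6 > 4; vs Stay out: 6 > 2.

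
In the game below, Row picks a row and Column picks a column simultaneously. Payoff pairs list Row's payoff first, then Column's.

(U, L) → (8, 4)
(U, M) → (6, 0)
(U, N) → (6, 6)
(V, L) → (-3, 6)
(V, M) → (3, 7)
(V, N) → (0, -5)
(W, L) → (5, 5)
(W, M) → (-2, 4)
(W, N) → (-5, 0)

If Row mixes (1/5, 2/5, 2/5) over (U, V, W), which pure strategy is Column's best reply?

L

Column's best reply maximizes expected payoff against the mix.
L: (1/5)·4 + (2/5)·6 + (2/5)·5 = 26/5
M: (1/5)·0 + (2/5)·7 + (2/5)·4 = 22/5
N: (1/5)·6 + (2/5)·(-5) + (2/5)·0 = -4/5
Highest expected payoff is 26/5, from L.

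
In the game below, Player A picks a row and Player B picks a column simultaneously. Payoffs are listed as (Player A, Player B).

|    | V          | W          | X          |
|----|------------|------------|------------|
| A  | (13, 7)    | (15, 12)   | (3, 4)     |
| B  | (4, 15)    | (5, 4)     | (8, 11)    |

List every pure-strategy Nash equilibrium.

(A, W)

Check mutual best responses: a cell is a NE iff neither player can gain by unilaterally deviating.
Player A's best responses — vs V: A (payoff 13); vs W: A (payoff 15); vs X: B (payoff 8).
Player B's best responses — vs A: W (payoff 12); vs B: V (payoff 15).
The only mutual best response is (A, W); neither player gains by switching there.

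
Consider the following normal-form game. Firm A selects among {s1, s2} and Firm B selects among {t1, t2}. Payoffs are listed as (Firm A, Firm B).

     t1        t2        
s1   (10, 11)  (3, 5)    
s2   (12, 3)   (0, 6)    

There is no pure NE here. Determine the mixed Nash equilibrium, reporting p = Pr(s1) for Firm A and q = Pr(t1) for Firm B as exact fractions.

Each player's mixing probability is pinned down by making the *other* player indifferent.
Firm B indifferent between t1 and t2: p·11 + (1−p)·3 = p·5 + (1−p)·6 ⟹ 3 + 8p = 6 + (-1)p ⟹ p = 1/3.
Firm A indifferent between s1 and s2: q·10 + (1−q)·3 = q·12 + (1−q)·0 ⟹ 3 + 7q = 0 + 12q ⟹ q = 3/5.

p = 1/3, q = 3/5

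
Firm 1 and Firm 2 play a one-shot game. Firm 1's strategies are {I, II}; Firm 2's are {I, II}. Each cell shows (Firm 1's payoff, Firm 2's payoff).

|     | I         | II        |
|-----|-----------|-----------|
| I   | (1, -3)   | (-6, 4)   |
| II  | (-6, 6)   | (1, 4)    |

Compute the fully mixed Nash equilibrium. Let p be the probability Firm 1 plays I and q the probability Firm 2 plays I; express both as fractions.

Each player's mixing probability is pinned down by making the *other* player indifferent.
Firm 2 indifferent between I and II: p·(-3) + (1−p)·6 = p·4 + (1−p)·4 ⟹ 6 + (-9)p = 4 + 0p ⟹ p = 2/9.
Firm 1 indifferent between I and II: q·1 + (1−q)·(-6) = q·(-6) + (1−q)·1 ⟹ (-6) + 7q = 1 + (-7)q ⟹ q = 1/2.

p = 2/9, q = 1/2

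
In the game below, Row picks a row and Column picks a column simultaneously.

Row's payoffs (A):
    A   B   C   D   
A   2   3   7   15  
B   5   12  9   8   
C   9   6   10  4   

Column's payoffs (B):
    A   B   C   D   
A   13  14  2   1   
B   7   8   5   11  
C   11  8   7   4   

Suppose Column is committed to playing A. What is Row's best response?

C

With Column fixed at A, Row's payoffs are: A → 2, B → 5, C → 9.
The maximum is 9, achieved by C.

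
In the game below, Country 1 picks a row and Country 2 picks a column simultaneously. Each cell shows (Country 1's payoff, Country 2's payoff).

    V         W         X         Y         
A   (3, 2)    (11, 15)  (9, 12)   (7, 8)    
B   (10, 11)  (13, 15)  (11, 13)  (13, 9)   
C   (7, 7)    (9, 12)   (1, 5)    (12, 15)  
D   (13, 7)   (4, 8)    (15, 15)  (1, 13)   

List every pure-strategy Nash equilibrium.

A profile is a Nash equilibrium when each player is best-responding to the other.
Country 1's best responses — vs V: D (payoff 13); vs W: B (payoff 13); vs X: D (payoff 15); vs Y: B (payoff 13).
Country 2's best responses — vs A: W (payoff 15); vs B: W (payoff 15); vs C: Y (payoff 15); vs D: X (payoff 15).
Mutual best responses occur at (B, W) and (D, X); at each, neither player gains by switching.

(B, W) and (D, X)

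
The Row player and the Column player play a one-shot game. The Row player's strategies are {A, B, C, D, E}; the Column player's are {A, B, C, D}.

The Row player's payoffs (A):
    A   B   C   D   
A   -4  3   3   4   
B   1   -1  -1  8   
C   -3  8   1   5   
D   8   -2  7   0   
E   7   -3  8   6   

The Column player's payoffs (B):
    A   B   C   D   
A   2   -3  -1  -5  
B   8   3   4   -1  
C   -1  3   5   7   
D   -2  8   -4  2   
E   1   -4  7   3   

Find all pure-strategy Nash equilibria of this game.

Find each player's best response to every opponent strategy; NE are the intersections.
The Row player's best responses — vs A: D (payoff 8); vs B: C (payoff 8); vs C: E (payoff 8); vs D: B (payoff 8).
The Column player's best responses — vs A: A (payoff 2); vs B: A (payoff 8); vs C: D (payoff 7); vs D: B (payoff 8); vs E: C (payoff 7).
The only mutual best response is (E, C); neither player gains by switching there.

(E, C)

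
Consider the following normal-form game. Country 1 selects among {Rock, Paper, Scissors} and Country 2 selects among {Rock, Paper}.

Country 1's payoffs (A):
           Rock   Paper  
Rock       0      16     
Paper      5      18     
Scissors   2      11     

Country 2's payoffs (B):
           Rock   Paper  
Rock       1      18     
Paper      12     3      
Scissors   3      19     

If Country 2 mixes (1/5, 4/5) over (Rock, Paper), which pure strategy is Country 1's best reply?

Compute Country 1's expected payoff from each pure strategy against the given mix.
Rock: (1/5)·0 + (4/5)·16 = 64/5
Paper: (1/5)·5 + (4/5)·18 = 77/5
Scissors: (1/5)·2 + (4/5)·11 = 46/5
Highest expected payoff is 77/5, from Paper.

Paper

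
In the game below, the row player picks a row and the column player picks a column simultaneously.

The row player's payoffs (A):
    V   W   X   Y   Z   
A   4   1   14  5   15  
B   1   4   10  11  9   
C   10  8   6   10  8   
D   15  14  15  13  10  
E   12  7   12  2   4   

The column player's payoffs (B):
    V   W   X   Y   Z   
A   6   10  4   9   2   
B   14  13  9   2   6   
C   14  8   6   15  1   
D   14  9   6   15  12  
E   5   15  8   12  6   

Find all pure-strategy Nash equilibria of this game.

Find each player's best response to every opponent strategy; NE are the intersections.
The row player's best responses — vs V: D (payoff 15); vs W: D (payoff 14); vs X: D (payoff 15); vs Y: D (payoff 13); vs Z: A (payoff 15).
The column player's best responses — vs A: W (payoff 10); vs B: V (payoff 14); vs C: Y (payoff 15); vs D: Y (payoff 15); vs E: W (payoff 15).
The only mutual best response is (D, Y); neither player gains by switching there.

(D, Y)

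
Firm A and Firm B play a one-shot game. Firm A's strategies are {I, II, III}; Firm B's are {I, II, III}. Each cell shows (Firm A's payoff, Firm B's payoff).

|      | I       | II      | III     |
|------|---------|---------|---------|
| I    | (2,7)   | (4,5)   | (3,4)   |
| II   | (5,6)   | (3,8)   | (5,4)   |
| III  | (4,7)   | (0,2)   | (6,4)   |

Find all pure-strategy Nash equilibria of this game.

Find each player's best response to every opponent strategy; NE are the intersections.
Firm A's best responses — vs I: II (payoff 5); vs II: I (payoff 4); vs III: III (payoff 6).
Firm B's best responses — vs I: I (payoff 7); vs II: II (payoff 8); vs III: I (payoff 7).
No cell has both players best-responding. For instance, Firm A's best reply to III is III, but against III Firm B prefers I over III.

There is no pure-strategy Nash equilibrium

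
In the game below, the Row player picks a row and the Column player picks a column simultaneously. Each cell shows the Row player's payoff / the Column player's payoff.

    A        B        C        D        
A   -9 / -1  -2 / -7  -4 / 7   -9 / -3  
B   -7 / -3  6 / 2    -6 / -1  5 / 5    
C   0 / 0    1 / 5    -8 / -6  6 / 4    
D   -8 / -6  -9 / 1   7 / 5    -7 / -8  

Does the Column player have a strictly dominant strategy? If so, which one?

No strictly dominant strategy

A strategy is strictly dominant if it gives the Column player a strictly higher payoff than every other strategy, against every choice by the opponent.
A is not dominant: against A, C gives 7 > -1.
B is not dominant: against A, A gives -1 > -7.
C is not dominant: against B, B gives 2 > -1.
D is not dominant: against A, A gives -1 > -3.
No single strategy is best against every opponent action.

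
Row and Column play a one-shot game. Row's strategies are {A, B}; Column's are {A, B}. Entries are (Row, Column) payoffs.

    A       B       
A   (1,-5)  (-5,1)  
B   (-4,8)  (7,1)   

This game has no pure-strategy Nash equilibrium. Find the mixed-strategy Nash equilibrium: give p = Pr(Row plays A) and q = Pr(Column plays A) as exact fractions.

p = 7/13, q = 12/17

Each player's mixing probability is pinned down by making the *other* player indifferent.
Column indifferent between A and B: p·(-5) + (1−p)·8 = p·1 + (1−p)·1 ⟹ 8 + (-13)p = 1 + 0p ⟹ p = 7/13.
Row indifferent between A and B: q·1 + (1−q)·(-5) = q·(-4) + (1−q)·7 ⟹ (-5) + 6q = 7 + (-11)q ⟹ q = 12/17.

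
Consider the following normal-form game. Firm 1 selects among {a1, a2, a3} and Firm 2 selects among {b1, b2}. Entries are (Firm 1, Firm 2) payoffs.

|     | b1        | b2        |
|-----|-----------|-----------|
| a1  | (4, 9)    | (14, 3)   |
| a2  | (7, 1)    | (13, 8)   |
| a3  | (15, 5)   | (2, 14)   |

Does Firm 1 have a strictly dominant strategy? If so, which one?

Check whether one of Firm 1's strategies beats all alternatives regardless of what the opponent does.
a1 is not dominant: against b1, a2 gives 7 > 4.
a2 is not dominant: against b1, a3 gives 15 > 7.
a3 is not dominant: against b2, a1 gives 14 > 2.
No single strategy is best against every opponent action.

No strictly dominant strategy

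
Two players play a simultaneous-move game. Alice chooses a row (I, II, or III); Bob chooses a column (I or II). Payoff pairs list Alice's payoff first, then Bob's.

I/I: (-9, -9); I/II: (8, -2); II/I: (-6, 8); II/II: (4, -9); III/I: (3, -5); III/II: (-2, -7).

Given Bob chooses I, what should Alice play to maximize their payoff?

With Bob fixed at I, Alice's payoffs are: I → -9, II → -6, III → 3.
The maximum is 3, achieved by III.

III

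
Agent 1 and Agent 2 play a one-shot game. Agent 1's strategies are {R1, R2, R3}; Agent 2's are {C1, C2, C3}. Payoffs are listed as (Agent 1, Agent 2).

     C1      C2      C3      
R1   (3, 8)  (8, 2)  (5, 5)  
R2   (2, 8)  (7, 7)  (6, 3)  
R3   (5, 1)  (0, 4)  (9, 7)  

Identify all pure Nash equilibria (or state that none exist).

A profile is a Nash equilibrium when each player is best-responding to the other.
Agent 1's best responses — vs C1: R3 (payoff 5); vs C2: R1 (payoff 8); vs C3: R3 (payoff 9).
Agent 2's best responses — vs R1: C1 (payoff 8); vs R2: C1 (payoff 8); vs R3: C3 (payoff 7).
The only mutual best response is (R3, C3); neither player gains by switching there.

(R3, C3)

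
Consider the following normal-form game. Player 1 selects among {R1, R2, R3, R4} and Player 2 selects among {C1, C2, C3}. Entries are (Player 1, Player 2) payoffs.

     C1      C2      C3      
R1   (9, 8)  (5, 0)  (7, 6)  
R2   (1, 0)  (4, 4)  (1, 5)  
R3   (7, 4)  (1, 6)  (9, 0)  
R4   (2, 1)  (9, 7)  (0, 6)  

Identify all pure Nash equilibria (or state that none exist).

(R1, C1) and (R4, C2)

Find each player's best response to every opponent strategy; NE are the intersections.
Player 1's best responses — vs C1: R1 (payoff 9); vs C2: R4 (payoff 9); vs C3: R3 (payoff 9).
Player 2's best responses — vs R1: C1 (payoff 8); vs R2: C3 (payoff 5); vs R3: C2 (payoff 6); vs R4: C2 (payoff 7).
Mutual best responses occur at (R1, C1) and (R4, C2); at each, neither player gains by switching.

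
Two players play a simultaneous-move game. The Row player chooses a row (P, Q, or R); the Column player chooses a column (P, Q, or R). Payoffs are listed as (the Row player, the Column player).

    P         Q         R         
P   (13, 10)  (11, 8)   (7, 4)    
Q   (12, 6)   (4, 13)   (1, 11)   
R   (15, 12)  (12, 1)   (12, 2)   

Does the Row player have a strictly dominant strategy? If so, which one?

Check whether one of the Row player's strategies beats all alternatives regardless of what the opponent does.
R strictly dominates: vs P: 15 > each of {13, 12}; vs Q: 12 > each of {11, 4}; vs R: 12 > each of {7, 1}.

R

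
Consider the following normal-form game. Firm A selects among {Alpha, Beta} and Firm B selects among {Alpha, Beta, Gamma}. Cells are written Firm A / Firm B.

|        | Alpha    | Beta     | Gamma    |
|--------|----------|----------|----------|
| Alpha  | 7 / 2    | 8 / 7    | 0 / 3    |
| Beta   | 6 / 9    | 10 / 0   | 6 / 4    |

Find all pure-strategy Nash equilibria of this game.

A profile is a Nash equilibrium when each player is best-responding to the other.
Firm A's best responses — vs Alpha: Alpha (payoff 7); vs Beta: Beta (payoff 10); vs Gamma: Beta (payoff 6).
Firm B's best responses — vs Alpha: Beta (payoff 7); vs Beta: Alpha (payoff 9).
No cell has both players best-responding. For instance, Firm A's best reply to Alpha is Alpha, but against Alpha Firm B prefers Beta over Alpha.

No pure-strategy Nash equilibrium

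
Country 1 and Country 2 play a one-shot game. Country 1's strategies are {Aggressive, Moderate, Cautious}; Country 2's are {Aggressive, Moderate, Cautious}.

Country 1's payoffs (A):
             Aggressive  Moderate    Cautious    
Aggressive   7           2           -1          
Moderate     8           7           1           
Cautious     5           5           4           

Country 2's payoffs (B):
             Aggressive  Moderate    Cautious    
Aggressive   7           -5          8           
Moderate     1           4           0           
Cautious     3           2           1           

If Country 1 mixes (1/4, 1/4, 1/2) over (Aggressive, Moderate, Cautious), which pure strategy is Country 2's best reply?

Compute Country 2's expected payoff from each pure strategy against the given mix.
Aggressive: (1/4)·7 + (1/4)·1 + (1/2)·3 = 7/2
Moderate: (1/4)·(-5) + (1/4)·4 + (1/2)·2 = 3/4
Cautious: (1/4)·8 + (1/4)·0 + (1/2)·1 = 5/2
Highest expected payoff is 7/2, from Aggressive.

Aggressive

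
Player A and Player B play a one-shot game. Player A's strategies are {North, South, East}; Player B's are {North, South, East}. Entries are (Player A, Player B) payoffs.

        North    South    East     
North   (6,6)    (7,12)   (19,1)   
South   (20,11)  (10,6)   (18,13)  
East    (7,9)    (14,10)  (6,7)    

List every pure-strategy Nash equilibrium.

(East, South)

Find each player's best response to every opponent strategy; NE are the intersections.
Player A's best responses — vs North: South (payoff 20); vs South: East (payoff 14); vs East: North (payoff 19).
Player B's best responses — vs North: South (payoff 12); vs South: East (payoff 13); vs East: South (payoff 10).
The only mutual best response is (East, South); neither player gains by switching there.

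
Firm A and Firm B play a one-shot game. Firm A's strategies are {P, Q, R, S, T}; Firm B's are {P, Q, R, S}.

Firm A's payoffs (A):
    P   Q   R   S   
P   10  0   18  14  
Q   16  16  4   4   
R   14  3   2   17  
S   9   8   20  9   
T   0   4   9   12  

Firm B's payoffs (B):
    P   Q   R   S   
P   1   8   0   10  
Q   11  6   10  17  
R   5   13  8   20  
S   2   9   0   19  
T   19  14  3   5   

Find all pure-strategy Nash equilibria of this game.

Check mutual best responses: a cell is a NE iff neither player can gain by unilaterally deviating.
Firm A's best responses — vs P: Q (payoff 16); vs Q: Q (payoff 16); vs R: S (payoff 20); vs S: R (payoff 17).
Firm B's best responses — vs P: S (payoff 10); vs Q: S (payoff 17); vs R: S (payoff 20); vs S: S (payoff 19); vs T: P (payoff 19).
The only mutual best response is (R, S); neither player gains by switching there.

(R, S)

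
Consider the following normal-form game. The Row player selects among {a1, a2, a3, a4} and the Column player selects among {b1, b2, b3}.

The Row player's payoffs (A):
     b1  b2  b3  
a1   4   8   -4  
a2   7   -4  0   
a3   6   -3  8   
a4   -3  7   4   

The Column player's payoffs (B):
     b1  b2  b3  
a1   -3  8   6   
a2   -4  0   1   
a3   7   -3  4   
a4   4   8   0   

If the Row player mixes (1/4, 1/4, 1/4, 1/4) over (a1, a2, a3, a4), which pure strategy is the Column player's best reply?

b2

Compute the Column player's expected payoff from each pure strategy against the given mix.
b1: (1/4)·(-3) + (1/4)·(-4) + (1/4)·7 + (1/4)·4 = 1
b2: (1/4)·8 + (1/4)·0 + (1/4)·(-3) + (1/4)·8 = 13/4
b3: (1/4)·6 + (1/4)·1 + (1/4)·4 + (1/4)·0 = 11/4
Highest expected payoff is 13/4, from b2.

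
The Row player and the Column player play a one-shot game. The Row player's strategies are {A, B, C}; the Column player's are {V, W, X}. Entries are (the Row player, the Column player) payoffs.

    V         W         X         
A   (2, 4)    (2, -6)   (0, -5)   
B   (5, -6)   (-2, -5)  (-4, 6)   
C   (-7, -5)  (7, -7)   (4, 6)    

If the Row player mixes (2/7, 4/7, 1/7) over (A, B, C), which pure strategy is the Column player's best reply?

Compute the Column player's expected payoff from each pure strategy against the given mix.
V: (2/7)·4 + (4/7)·(-6) + (1/7)·(-5) = -3
W: (2/7)·(-6) + (4/7)·(-5) + (1/7)·(-7) = -39/7
X: (2/7)·(-5) + (4/7)·6 + (1/7)·6 = 20/7
Highest expected payoff is 20/7, from X.

X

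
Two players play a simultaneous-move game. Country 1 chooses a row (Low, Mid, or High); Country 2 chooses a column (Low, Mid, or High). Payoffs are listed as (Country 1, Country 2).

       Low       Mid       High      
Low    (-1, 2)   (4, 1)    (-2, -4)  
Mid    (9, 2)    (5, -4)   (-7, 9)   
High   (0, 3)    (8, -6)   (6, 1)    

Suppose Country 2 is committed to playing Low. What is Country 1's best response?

Mid

With Country 2 fixed at Low, Country 1's payoffs are: Low → -1, Mid → 9, High → 0.
The maximum is 9, achieved by Mid.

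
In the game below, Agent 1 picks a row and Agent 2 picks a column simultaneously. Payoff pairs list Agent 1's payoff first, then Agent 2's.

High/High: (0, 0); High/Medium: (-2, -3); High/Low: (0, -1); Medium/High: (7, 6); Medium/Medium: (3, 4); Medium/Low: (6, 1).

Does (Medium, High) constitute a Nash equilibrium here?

Yes

Holding Agent 2 at High: Agent 1 gets 7 from Medium, versus 0 from High. No profitable deviation for Agent 1.
Holding Agent 1 at Medium: Agent 2 gets 6 from High, versus 4 from Medium, 1 from Low. No profitable deviation for Agent 2 either.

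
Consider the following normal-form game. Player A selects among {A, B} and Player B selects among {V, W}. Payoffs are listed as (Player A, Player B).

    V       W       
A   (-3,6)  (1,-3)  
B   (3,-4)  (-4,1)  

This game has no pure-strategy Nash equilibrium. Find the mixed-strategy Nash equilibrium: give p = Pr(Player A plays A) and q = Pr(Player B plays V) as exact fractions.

Each player's mixing probability is pinned down by making the *other* player indifferent.
Player B indifferent between V and W: p·6 + (1−p)·(-4) = p·(-3) + (1−p)·1 ⟹ (-4) + 10p = 1 + (-4)p ⟹ p = 5/14.
Player A indifferent between A and B: q·(-3) + (1−q)·1 = q·3 + (1−q)·(-4) ⟹ 1 + (-4)q = (-4) + 7q ⟹ q = 5/11.

p = 5/14, q = 5/11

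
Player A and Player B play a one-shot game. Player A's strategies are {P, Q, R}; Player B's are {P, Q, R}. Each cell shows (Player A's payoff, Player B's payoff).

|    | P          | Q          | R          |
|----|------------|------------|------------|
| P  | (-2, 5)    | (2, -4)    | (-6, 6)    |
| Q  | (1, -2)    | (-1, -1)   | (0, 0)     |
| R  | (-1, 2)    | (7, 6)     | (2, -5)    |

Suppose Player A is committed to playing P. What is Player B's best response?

With Player A fixed at P, Player B's payoffs are: P → 5, Q → -4, R → 6.
The maximum is 6, achieved by R.

R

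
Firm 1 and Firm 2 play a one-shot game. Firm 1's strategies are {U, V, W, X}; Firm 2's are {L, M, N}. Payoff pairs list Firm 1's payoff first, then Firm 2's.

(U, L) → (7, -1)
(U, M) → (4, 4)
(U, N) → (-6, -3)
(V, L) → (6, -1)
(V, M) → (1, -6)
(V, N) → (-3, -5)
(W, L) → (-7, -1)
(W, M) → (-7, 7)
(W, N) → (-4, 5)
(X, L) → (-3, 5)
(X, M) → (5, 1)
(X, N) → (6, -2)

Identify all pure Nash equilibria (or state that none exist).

Find each player's best response to every opponent strategy; NE are the intersections.
Firm 1's best responses — vs L: U (payoff 7); vs M: X (payoff 5); vs N: X (payoff 6).
Firm 2's best responses — vs U: M (payoff 4); vs V: L (payoff -1); vs W: M (payoff 7); vs X: L (payoff 5).
No cell has both players best-responding. For instance, Firm 1's best reply to N is X, but against X Firm 2 prefers L over N.

There is no pure-strategy Nash equilibrium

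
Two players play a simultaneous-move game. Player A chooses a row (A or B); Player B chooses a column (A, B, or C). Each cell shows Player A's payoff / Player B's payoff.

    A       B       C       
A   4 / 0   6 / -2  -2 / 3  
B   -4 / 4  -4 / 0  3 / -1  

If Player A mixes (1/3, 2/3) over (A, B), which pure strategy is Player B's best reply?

A

Player B's best reply maximizes expected payoff against the mix.
A: (1/3)·0 + (2/3)·4 = 8/3
B: (1/3)·(-2) + (2/3)·0 = -2/3
C: (1/3)·3 + (2/3)·(-1) = 1/3
Highest expected payoff is 8/3, from A.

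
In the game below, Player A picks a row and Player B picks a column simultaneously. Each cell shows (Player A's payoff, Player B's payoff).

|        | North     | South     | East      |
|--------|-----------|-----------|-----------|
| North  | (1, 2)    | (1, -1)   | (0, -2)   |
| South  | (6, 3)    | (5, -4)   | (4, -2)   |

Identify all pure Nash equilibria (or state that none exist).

Find each player's best response to every opponent strategy; NE are the intersections.
Player A's best responses — vs North: South (payoff 6); vs South: South (payoff 5); vs East: South (payoff 4).
Player B's best responses — vs North: North (payoff 2); vs South: North (payoff 3).
The only mutual best response is (South, North); neither player gains by switching there.

(South, North)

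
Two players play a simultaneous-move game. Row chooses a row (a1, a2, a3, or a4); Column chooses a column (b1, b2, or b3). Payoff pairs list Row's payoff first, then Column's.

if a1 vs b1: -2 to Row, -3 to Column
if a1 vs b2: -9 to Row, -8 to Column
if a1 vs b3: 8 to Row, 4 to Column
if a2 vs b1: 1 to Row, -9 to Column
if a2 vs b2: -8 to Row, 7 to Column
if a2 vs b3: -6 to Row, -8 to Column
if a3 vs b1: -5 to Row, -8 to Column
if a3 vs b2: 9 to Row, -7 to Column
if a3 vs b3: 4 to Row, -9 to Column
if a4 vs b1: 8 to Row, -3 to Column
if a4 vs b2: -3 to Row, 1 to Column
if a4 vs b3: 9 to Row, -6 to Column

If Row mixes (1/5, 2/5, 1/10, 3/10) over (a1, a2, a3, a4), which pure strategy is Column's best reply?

b2

Column's best reply maximizes expected payoff against the mix.
b1: (1/5)·(-3) + (2/5)·(-9) + (1/10)·(-8) + (3/10)·(-3) = -59/10
b2: (1/5)·(-8) + (2/5)·7 + (1/10)·(-7) + (3/10)·1 = 4/5
b3: (1/5)·4 + (2/5)·(-8) + (1/10)·(-9) + (3/10)·(-6) = -51/10
Highest expected payoff is 4/5, from b2.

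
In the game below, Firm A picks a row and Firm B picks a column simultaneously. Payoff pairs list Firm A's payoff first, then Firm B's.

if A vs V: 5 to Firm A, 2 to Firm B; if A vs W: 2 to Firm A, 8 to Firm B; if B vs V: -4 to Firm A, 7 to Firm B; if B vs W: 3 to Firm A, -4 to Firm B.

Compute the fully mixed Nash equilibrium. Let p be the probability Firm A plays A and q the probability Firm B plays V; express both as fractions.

p = 11/17, q = 1/10

Each player's mixing probability is pinned down by making the *other* player indifferent.
Firm B indifferent between V and W: p·2 + (1−p)·7 = p·8 + (1−p)·(-4) ⟹ 7 + (-5)p = (-4) + 12p ⟹ p = 11/17.
Firm A indifferent between A and B: q·5 + (1−q)·2 = q·(-4) + (1−q)·3 ⟹ 2 + 3q = 3 + (-7)q ⟹ q = 1/10.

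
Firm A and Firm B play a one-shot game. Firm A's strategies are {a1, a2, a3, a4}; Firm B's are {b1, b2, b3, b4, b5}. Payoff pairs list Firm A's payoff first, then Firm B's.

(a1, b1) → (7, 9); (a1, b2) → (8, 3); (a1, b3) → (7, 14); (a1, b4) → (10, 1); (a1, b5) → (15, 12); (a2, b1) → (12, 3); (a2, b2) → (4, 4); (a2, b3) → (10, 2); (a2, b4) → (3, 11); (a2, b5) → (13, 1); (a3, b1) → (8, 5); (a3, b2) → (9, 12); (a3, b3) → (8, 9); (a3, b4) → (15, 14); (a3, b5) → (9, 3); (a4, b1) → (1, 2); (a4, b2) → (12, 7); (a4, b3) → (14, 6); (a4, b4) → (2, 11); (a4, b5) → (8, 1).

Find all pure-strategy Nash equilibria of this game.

Check mutual best responses: a cell is a NE iff neither player can gain by unilaterally deviating.
Firm A's best responses — vs b1: a2 (payoff 12); vs b2: a4 (payoff 12); vs b3: a4 (payoff 14); vs b4: a3 (payoff 15); vs b5: a1 (payoff 15).
Firm B's best responses — vs a1: b3 (payoff 14); vs a2: b4 (payoff 11); vs a3: b4 (payoff 14); vs a4: b4 (payoff 11).
The only mutual best response is (a3, b4); neither player gains by switching there.

(a3, b4)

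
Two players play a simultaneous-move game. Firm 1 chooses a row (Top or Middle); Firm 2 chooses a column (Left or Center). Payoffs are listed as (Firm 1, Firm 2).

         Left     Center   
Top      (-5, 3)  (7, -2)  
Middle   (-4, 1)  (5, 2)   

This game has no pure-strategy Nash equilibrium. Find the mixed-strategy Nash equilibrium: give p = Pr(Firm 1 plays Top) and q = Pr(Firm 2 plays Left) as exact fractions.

In a mixed NE each player is indifferent between their pure strategies, so the opponent's mix sets the indifference.
Firm 2 indifferent between Left and Center: p·3 + (1−p)·1 = p·(-2) + (1−p)·2 ⟹ 1 + 2p = 2 + (-4)p ⟹ p = 1/6.
Firm 1 indifferent between Top and Middle: q·(-5) + (1−q)·7 = q·(-4) + (1−q)·5 ⟹ 7 + (-12)q = 5 + (-9)q ⟹ q = 2/3.

p = 1/6, q = 2/3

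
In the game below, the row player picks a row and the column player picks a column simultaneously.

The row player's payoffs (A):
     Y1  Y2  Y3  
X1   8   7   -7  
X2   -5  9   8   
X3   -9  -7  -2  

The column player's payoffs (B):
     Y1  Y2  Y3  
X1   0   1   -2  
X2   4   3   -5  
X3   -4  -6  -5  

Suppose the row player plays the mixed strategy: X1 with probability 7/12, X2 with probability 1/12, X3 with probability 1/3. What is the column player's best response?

Y1

Compute the column player's expected payoff from each pure strategy against the given mix.
Y1: (7/12)·0 + (1/12)·4 + (1/3)·(-4) = -1
Y2: (7/12)·1 + (1/12)·3 + (1/3)·(-6) = -7/6
Y3: (7/12)·(-2) + (1/12)·(-5) + (1/3)·(-5) = -13/4
Highest expected payoff is -1, from Y1.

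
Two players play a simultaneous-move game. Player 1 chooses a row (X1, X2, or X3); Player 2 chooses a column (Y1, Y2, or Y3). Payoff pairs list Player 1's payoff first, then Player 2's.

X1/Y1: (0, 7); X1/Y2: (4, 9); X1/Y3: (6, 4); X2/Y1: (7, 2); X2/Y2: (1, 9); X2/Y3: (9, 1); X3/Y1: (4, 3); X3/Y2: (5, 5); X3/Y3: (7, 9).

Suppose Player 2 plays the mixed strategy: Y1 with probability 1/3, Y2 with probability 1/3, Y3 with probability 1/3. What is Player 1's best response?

X2

Compute Player 1's expected payoff from each pure strategy against the given mix.
X1: (1/3)·0 + (1/3)·4 + (1/3)·6 = 10/3
X2: (1/3)·7 + (1/3)·1 + (1/3)·9 = 17/3
X3: (1/3)·4 + (1/3)·5 + (1/3)·7 = 16/3
Highest expected payoff is 17/3, from X2.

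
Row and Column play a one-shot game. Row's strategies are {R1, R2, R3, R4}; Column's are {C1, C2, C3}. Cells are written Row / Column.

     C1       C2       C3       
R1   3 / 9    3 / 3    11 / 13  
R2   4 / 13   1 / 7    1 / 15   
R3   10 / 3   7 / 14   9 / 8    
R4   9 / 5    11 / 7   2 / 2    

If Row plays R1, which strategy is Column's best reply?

With Row fixed at R1, Column's payoffs are: C1 → 9, C2 → 3, C3 → 13.
The maximum is 13, achieved by C3.

C3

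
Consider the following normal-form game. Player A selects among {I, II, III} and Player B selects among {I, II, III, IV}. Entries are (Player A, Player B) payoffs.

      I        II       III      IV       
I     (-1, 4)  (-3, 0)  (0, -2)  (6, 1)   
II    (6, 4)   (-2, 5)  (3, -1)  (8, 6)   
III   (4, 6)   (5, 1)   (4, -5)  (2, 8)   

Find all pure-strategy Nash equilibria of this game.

(II, IV)

Check mutual best responses: a cell is a NE iff neither player can gain by unilaterally deviating.
Player A's best responses — vs I: II (payoff 6); vs II: III (payoff 5); vs III: III (payoff 4); vs IV: II (payoff 8).
Player B's best responses — vs I: I (payoff 4); vs II: IV (payoff 6); vs III: IV (payoff 8).
The only mutual best response is (II, IV); neither player gains by switching there.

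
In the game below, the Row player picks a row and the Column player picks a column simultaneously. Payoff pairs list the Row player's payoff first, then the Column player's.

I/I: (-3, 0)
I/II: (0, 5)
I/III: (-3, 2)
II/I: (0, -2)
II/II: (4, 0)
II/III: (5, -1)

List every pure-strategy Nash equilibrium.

(II, II)

Check mutual best responses: a cell is a NE iff neither player can gain by unilaterally deviating.
The Row player's best responses — vs I: II (payoff 0); vs II: II (payoff 4); vs III: II (payoff 5).
The Column player's best responses — vs I: II (payoff 5); vs II: II (payoff 0).
The only mutual best response is (II, II); neither player gains by switching there.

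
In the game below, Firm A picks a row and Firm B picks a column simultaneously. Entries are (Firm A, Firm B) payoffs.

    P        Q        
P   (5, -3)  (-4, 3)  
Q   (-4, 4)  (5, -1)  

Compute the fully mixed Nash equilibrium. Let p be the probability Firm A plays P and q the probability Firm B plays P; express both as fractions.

Each player's mixing probability is pinned down by making the *other* player indifferent.
Firm B indifferent between P and Q: p·(-3) + (1−p)·4 = p·3 + (1−p)·(-1) ⟹ 4 + (-7)p = (-1) + 4p ⟹ p = 5/11.
Firm A indifferent between P and Q: q·5 + (1−q)·(-4) = q·(-4) + (1−q)·5 ⟹ (-4) + 9q = 5 + (-9)q ⟹ q = 1/2.

p = 5/11, q = 1/2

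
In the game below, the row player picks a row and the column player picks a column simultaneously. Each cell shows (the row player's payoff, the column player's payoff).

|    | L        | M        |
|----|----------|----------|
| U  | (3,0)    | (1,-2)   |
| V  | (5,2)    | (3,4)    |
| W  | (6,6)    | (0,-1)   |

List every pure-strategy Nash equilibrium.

Check mutual best responses: a cell is a NE iff neither player can gain by unilaterally deviating.
The row player's best responses — vs L: W (payoff 6); vs M: V (payoff 3).
The column player's best responses — vs U: L (payoff 0); vs V: M (payoff 4); vs W: L (payoff 6).
Mutual best responses occur at (V, M) and (W, L); at each, neither player gains by switching.

(V, M) and (W, L)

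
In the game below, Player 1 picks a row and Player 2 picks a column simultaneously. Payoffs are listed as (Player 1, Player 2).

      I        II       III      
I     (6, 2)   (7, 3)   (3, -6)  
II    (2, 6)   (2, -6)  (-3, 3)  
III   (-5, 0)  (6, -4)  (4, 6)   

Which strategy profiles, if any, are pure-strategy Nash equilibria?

Find each player's best response to every opponent strategy; NE are the intersections.
Player 1's best responses — vs I: I (payoff 6); vs II: I (payoff 7); vs III: III (payoff 4).
Player 2's best responses — vs I: II (payoff 3); vs II: I (payoff 6); vs III: III (payoff 6).
Mutual best responses occur at (I, II) and (III, III); at each, neither player gains by switching.

(I, II) and (III, III)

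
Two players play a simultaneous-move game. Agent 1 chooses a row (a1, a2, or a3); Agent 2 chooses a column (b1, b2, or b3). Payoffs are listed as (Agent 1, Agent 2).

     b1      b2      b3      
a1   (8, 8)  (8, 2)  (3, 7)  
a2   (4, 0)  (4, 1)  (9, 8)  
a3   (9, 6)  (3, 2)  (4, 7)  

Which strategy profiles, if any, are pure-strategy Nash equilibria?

(a2, b3)

Check mutual best responses: a cell is a NE iff neither player can gain by unilaterally deviating.
Agent 1's best responses — vs b1: a3 (payoff 9); vs b2: a1 (payoff 8); vs b3: a2 (payoff 9).
Agent 2's best responses — vs a1: b1 (payoff 8); vs a2: b3 (payoff 8); vs a3: b3 (payoff 7).
The only mutual best response is (a2, b3); neither player gains by switching there.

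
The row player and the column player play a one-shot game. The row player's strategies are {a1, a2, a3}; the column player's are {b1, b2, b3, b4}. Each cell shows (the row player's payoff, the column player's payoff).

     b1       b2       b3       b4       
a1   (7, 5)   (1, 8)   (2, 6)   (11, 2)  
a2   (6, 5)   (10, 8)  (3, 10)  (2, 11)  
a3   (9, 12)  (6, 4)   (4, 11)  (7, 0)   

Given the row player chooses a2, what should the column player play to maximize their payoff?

With the row player fixed at a2, the column player's payoffs are: b1 → 5, b2 → 8, b3 → 10, b4 → 11.
The maximum is 11, achieved by b4.

b4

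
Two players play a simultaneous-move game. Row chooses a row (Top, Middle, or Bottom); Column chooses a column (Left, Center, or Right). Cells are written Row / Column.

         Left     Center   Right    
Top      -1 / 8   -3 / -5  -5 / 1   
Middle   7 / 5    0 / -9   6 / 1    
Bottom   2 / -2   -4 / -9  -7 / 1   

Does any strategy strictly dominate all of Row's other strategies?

Check whether one of Row's strategies beats all alternatives regardless of what the opponent does.
Middle strictly dominates: vs Left: 7 > each of {-1, 2}; vs Center: 0 > each of {-3, -4}; vs Right: 6 > each of {-5, -7}.

Middle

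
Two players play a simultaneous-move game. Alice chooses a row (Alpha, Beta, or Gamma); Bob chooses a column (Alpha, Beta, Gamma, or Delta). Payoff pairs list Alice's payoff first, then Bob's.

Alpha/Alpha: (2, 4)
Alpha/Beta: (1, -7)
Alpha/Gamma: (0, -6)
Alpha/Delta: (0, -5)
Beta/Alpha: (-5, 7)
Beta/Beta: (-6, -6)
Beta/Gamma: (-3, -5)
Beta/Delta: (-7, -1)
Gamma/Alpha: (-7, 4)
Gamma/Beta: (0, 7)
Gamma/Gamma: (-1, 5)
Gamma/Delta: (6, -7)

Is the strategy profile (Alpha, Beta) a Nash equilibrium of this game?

Holding Bob at Beta: Alice gets 1 from Alpha, versus -6 from Beta, 0 from Gamma. No profitable deviation for Alice.
Holding Alice at Alpha: Bob gets -7 from Beta but could get 4 by switching to Alpha. Bob has a profitable deviation.

No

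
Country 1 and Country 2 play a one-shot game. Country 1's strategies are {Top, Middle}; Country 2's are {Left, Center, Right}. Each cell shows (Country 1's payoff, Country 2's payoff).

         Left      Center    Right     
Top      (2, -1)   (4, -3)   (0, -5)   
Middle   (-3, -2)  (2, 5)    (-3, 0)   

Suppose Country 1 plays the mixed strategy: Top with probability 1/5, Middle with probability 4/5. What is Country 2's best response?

Center

Compute Country 2's expected payoff from each pure strategy against the given mix.
Left: (1/5)·(-1) + (4/5)·(-2) = -9/5
Center: (1/5)·(-3) + (4/5)·5 = 17/5
Right: (1/5)·(-5) + (4/5)·0 = -1
Highest expected payoff is 17/5, from Center.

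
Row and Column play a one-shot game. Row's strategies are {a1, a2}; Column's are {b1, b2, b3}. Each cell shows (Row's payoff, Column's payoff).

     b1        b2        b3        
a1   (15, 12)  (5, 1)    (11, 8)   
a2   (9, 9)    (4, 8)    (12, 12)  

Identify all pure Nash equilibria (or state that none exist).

(a1, b1) and (a2, b3)

Check mutual best responses: a cell is a NE iff neither player can gain by unilaterally deviating.
Row's best responses — vs b1: a1 (payoff 15); vs b2: a1 (payoff 5); vs b3: a2 (payoff 12).
Column's best responses — vs a1: b1 (payoff 12); vs a2: b3 (payoff 12).
Mutual best responses occur at (a1, b1) and (a2, b3); at each, neither player gains by switching.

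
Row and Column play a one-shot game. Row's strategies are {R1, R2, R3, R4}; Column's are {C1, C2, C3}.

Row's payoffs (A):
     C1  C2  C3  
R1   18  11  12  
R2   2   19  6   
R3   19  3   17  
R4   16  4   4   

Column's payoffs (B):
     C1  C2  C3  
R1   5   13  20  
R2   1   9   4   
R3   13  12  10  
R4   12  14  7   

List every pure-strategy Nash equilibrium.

(R2, C2) and (R3, C1)

Check mutual best responses: a cell is a NE iff neither player can gain by unilaterally deviating.
Row's best responses — vs C1: R3 (payoff 19); vs C2: R2 (payoff 19); vs C3: R3 (payoff 17).
Column's best responses — vs R1: C3 (payoff 20); vs R2: C2 (payoff 9); vs R3: C1 (payoff 13); vs R4: C2 (payoff 14).
Mutual best responses occur at (R2, C2) and (R3, C1); at each, neither player gains by switching.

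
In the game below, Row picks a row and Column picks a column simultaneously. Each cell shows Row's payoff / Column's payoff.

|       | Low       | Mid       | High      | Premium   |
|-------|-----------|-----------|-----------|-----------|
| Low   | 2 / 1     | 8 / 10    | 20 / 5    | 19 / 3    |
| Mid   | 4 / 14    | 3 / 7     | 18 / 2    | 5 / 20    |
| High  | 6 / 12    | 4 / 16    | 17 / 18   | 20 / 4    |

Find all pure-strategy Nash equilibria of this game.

A profile is a Nash equilibrium when each player is best-responding to the other.
Row's best responses — vs Low: High (payoff 6); vs Mid: Low (payoff 8); vs High: Low (payoff 20); vs Premium: High (payoff 20).
Column's best responses — vs Low: Mid (payoff 10); vs Mid: Premium (payoff 20); vs High: High (payoff 18).
The only mutual best response is (Low, Mid); neither player gains by switching there.

(Low, Mid)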